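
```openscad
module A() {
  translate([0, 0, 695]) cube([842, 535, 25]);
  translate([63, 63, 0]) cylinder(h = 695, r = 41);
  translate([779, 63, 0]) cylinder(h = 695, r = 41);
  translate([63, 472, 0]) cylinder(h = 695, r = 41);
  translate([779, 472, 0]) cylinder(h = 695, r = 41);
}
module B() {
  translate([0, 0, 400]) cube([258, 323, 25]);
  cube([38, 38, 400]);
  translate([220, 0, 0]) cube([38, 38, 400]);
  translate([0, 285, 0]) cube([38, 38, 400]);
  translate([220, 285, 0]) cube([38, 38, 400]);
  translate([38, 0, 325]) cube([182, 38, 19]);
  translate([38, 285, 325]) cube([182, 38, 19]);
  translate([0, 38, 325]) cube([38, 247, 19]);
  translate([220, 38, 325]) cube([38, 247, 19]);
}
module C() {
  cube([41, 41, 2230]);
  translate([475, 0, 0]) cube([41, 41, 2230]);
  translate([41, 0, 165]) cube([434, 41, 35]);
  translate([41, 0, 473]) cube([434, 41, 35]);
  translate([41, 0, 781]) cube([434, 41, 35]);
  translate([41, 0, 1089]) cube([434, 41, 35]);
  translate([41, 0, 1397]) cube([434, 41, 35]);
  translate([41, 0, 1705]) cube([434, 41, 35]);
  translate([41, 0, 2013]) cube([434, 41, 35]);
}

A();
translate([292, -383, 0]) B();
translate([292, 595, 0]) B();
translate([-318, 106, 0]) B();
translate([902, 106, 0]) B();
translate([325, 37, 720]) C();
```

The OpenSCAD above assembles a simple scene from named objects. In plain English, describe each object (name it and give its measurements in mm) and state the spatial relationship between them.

A is a table with a 842×535 mm rectangular top, 25 mm thick, top surface at z = 720 mm, supported by four round legs of 82 mm diameter, each leg's bounding box inset 22 mm from the nearest pair of top edges, running from the floor.

B is a four-legged stool. The seat is 258×323 mm, 25 mm thick, top at z = 425 mm. It stands on four square legs, each 38×38 mm in cross-section, from z = 0 to the seat underside, each flush with a corner of the seat. Four stretchers, 38 mm wide and 19 mm tall, connect adjacent legs with their undersides at z = 325 mm, each running between the inner faces of the legs it joins and aligned with the legs' outer faces on the other axis.

C is a wooden ladder with two side rails of 41×41 mm section and 2230 mm height, set 516 mm apart overall. Between them run 7 rectangular rungs (41 mm deep, 35 mm thick), front faces flush with the rails' −y face. The bottom of the first rung is 165 mm above the floor and each subsequent rung is 308 mm higher than the one below.

Four stools sit around the table at the −y, +y, −x, +x sides. The ladder is on top of the table.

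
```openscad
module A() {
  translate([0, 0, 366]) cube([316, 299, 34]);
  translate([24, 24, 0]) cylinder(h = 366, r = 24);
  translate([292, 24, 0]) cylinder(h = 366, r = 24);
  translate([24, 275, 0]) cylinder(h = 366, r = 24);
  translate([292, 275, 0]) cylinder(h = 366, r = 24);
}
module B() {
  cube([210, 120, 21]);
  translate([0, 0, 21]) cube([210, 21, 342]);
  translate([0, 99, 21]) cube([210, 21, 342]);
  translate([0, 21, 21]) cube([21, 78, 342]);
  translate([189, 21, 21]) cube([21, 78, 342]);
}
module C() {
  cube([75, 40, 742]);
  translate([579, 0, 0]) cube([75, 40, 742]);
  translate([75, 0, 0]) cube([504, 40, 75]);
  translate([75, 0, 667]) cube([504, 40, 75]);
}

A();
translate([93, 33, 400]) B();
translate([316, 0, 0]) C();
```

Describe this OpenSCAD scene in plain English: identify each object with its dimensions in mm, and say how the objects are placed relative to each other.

A is a four-legged stool. The seat is a 316×299×34 mm slab whose top surface is at z = 400 mm; four round legs, each 48 mm in diameter, run from the floor (z = 0) to the underside of the seat, each leg's axis is inset half a diameter from the nearest pair of seat edges (so the leg's bounding box is flush with the corner).

B is an open storage box with external size 210×120×363 mm and wall thickness 21 mm (the base is also 21 mm thick). The base covers the whole footprint; the four walls stand on the base, with the y-facing walls full-width and the x-facing walls fitting between their inner faces.

C is a rectangular picture frame lying in the x–z plane (depth along y). The opening is 504 mm wide (x) by 592 mm tall (z), surrounded by a border 75 mm wide on all four sides. The frame is 40 mm deep and is made of two full-height vertical stiles with two horizontal rails fitted between them.

The open box is on top of the stool. The picture frame is against the stool's +x side, with their −y faces flush.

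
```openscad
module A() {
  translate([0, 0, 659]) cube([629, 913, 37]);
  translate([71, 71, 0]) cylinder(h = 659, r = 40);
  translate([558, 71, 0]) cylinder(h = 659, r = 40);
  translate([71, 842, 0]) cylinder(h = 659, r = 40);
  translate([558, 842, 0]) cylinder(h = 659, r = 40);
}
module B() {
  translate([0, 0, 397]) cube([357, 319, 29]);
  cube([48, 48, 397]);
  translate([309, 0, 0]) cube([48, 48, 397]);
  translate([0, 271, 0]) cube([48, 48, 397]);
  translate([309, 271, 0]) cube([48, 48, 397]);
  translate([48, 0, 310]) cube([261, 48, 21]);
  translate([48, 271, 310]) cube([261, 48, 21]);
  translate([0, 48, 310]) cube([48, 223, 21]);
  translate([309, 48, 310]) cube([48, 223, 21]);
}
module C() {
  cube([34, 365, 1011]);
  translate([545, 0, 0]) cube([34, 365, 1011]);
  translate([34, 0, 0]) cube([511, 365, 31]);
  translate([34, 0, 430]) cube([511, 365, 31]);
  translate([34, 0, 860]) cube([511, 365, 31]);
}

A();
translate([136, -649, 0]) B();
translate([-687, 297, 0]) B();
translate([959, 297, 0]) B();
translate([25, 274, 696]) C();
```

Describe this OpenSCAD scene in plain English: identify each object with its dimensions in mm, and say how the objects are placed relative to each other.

A is a table: top 629 mm (x) × 913 mm (y), 37 mm thick, upper face at z = 696 mm, on four round legs of 80 mm diameter, each leg's bounding box inset 31 mm from the nearest pair of top edges, running from z = 0 to the bottom of the top.

B is a four-legged stool. The seat is 357×319 mm, 29 mm thick, top at z = 426 mm. It stands on four square legs, each 48×48 mm in cross-section, from z = 0 to the seat underside, each flush with a corner of the seat. Four stretchers, 48 mm wide and 21 mm tall, connect adjacent legs with their undersides at z = 310 mm, each running between the inner faces of the legs it joins and aligned with the legs' outer faces on the other axis.

C is a bookshelf 579 mm wide overall, 365 mm deep and 1011 mm tall. The two sides are 34 mm thick vertical panels. 3 horizontal shelves of 31 mm thickness span between the inner faces of the sides; the lowest shelf sits on the floor and shelves are stacked with a clear vertical gap of 399 mm between each pair.

Three stools sit around the table at the −y, −x, +x sides. The bookshelf is on top of the table, centred.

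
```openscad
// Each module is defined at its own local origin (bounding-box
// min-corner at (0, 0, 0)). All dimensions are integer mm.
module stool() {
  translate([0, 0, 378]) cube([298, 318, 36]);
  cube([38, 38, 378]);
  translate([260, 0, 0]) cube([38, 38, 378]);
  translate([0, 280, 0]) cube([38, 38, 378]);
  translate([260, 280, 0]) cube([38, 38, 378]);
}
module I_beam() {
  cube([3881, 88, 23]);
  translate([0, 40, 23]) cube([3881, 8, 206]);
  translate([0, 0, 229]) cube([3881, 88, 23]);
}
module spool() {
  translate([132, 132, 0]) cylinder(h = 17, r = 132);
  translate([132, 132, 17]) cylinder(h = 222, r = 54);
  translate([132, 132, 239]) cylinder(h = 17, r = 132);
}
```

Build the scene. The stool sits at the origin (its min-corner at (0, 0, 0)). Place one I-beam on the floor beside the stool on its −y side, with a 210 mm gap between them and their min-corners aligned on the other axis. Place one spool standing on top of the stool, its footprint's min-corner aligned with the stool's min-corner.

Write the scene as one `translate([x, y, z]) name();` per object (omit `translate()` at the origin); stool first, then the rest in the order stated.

stool();
translate([0, -298, 0]) I_beam();
translate([0, 0, 414]) spool();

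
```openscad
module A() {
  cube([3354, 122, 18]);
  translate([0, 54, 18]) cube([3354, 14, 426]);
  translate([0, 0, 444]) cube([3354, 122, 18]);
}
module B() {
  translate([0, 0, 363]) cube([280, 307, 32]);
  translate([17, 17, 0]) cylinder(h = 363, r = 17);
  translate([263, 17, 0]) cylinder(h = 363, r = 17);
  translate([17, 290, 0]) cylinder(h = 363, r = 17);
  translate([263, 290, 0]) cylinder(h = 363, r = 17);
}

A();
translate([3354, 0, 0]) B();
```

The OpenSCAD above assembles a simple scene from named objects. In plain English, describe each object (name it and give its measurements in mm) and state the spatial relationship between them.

A is an I-beam lying along x, 3354 mm long. Overall section height 462 mm. Two flanges 122 mm wide (y) and 18 mm thick, one on the floor and one at the top; a web 14 mm thick runs between them, centred on the flange width.

B is a four-legged stool. The seat is a 280×307×32 mm slab whose top surface is at z = 395 mm; four round legs, each 34 mm in diameter, run from the floor (z = 0) to the underside of the seat, each leg's axis is inset half a diameter from the nearest pair of seat edges (so the leg's bounding box is flush with the corner).

The stool is against the I-beam's +x side, with their −y faces flush.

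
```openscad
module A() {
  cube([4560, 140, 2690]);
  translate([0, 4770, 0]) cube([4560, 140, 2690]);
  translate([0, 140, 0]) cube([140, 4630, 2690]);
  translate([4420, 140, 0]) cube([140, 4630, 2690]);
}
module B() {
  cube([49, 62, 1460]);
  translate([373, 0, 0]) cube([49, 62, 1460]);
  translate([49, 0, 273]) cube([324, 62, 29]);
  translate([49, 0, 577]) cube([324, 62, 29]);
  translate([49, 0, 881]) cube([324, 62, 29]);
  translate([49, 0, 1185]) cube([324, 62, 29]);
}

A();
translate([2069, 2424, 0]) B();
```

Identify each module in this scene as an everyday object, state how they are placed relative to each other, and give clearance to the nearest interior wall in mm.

Clearances: x = 1929, y = 2284; minimum 1929 mm.

A is a house frame. B is a ladder. The ladder sits inside the house frame, centred. The clearance to the nearest interior wall is 1929 mm.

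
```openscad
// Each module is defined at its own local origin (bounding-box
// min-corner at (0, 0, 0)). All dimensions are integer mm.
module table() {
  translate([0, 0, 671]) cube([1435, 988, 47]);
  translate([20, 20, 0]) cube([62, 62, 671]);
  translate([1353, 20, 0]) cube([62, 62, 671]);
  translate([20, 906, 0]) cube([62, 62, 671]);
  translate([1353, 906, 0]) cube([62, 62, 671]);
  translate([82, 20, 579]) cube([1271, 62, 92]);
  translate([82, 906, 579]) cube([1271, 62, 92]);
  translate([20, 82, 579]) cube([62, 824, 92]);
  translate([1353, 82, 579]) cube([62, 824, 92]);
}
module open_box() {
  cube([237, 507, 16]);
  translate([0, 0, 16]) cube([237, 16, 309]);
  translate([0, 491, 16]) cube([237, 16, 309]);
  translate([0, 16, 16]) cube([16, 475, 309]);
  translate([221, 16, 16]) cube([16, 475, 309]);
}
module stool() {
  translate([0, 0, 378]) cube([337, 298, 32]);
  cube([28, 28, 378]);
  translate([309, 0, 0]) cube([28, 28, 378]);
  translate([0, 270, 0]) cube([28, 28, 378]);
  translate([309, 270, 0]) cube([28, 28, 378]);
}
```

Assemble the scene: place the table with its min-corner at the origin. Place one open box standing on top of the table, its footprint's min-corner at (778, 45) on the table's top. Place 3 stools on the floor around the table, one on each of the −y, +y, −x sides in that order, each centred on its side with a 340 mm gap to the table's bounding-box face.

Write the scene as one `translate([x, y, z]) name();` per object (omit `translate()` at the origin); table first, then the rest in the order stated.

table();
translate([778, 45, 718]) open_box();
translate([549, -638, 0]) stool();
translate([549, 1328, 0]) stool();
translate([-677, 345, 0]) stool();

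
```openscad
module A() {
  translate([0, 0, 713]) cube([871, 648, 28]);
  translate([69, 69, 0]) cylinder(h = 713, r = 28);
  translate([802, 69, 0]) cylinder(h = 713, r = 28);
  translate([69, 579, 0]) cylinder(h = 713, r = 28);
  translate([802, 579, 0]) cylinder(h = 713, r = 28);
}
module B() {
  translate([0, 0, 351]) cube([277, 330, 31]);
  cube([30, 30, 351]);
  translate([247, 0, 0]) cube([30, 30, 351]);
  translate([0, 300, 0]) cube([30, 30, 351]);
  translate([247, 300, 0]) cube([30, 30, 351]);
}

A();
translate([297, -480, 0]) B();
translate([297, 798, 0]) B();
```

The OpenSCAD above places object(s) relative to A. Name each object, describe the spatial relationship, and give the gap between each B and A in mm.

Each stool's nearest face is 150 mm from the table's bounding box.

A is a table. B is a stool. Two stools sit around the table at the −y, +y sides. The gap between each stool and the table is 150 mm.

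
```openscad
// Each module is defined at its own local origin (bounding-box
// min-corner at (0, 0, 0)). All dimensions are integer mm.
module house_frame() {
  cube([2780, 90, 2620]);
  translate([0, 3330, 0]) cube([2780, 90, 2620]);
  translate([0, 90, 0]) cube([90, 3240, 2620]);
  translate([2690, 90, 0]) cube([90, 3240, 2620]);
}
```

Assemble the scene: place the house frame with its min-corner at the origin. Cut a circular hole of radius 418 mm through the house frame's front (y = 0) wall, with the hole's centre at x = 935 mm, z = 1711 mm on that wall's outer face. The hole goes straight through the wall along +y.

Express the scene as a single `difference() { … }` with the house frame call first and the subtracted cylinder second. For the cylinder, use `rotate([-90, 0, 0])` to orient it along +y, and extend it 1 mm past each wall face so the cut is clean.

difference() {
  house_frame();
  translate([935, -1, 1711]) rotate([-90, 0, 0]) cylinder(h = 92, r = 418);
}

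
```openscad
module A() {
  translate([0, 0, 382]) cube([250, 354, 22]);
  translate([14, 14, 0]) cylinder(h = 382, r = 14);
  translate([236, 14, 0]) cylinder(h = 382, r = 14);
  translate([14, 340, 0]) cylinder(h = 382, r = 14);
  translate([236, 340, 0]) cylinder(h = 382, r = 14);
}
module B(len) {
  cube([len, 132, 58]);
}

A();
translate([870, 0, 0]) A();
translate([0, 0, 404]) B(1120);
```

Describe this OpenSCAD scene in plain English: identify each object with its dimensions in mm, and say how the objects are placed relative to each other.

A is a four-legged stool. The seat is 250×354 mm, 22 mm thick, top at z = 404 mm. It stands on four round legs, each 28 mm in diameter, from z = 0 to the seat underside, each leg's axis is inset half a diameter from the nearest pair of seat edges (so the leg's bounding box is flush with the corner).

B is a rectangular beam 1120 mm long (x), 132 mm deep (y), 58 mm thick (z).

The beam spans the tops of two stools placed 620 mm apart, resting at z = 404 mm.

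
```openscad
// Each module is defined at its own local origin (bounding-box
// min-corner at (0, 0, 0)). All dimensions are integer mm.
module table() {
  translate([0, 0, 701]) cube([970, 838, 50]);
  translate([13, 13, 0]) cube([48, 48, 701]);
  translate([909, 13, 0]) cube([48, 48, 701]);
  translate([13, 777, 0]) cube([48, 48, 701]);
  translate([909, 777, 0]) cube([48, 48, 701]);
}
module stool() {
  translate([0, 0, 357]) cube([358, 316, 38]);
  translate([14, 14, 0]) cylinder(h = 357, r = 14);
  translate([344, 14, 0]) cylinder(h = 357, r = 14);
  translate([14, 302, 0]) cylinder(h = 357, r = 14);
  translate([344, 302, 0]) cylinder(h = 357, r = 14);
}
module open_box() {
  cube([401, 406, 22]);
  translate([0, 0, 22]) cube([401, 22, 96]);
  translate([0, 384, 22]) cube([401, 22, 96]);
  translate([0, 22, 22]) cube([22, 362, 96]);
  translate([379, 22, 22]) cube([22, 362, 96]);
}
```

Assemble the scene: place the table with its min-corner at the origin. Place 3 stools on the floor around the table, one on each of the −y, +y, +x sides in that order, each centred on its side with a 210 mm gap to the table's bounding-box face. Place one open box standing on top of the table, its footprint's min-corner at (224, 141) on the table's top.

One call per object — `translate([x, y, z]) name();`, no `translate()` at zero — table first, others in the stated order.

table();
translate([306, -526, 0]) stool();
translate([306, 1048, 0]) stool();
translate([1180, 261, 0]) stool();
translate([224, 141, 751]) open_box();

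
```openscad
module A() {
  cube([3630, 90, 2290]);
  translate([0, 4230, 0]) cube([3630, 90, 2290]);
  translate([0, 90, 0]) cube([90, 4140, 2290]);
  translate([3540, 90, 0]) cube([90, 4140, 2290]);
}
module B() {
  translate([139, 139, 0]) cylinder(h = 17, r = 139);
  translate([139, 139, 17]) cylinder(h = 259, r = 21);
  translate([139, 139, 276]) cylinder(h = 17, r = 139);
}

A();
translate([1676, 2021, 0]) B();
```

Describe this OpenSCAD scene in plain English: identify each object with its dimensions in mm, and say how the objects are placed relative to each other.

A is a box-shaped house frame (walls only): outside footprint 3630×4320 mm, wall height 2290 mm, wall thickness 90 mm. The two y-facing walls run the full x-width; the two x-facing walls fit between the inner faces of the y-facing walls.

B is a spool: two coaxial disc flanges of radius 139 mm and thickness 17 mm, joined by a core cylinder of radius 21 mm and height 259 mm. The lower flange rests on z = 0 and the three cylinders share a vertical axis.

The spool sits inside the house frame, centred.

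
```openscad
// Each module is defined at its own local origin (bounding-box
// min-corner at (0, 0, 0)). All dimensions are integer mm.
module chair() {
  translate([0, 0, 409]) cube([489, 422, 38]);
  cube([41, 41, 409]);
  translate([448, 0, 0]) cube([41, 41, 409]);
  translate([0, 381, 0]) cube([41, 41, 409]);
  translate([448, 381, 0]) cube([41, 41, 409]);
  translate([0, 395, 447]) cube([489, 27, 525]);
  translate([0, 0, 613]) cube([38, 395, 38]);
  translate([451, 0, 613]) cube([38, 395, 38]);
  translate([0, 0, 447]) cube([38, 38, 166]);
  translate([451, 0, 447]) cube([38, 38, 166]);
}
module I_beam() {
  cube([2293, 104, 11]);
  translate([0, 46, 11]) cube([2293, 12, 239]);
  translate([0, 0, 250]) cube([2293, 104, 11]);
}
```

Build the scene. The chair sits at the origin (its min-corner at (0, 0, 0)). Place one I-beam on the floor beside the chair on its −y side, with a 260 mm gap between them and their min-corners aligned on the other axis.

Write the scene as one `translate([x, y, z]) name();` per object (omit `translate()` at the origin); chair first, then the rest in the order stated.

chair();
translate([0, -364, 0]) I_beam();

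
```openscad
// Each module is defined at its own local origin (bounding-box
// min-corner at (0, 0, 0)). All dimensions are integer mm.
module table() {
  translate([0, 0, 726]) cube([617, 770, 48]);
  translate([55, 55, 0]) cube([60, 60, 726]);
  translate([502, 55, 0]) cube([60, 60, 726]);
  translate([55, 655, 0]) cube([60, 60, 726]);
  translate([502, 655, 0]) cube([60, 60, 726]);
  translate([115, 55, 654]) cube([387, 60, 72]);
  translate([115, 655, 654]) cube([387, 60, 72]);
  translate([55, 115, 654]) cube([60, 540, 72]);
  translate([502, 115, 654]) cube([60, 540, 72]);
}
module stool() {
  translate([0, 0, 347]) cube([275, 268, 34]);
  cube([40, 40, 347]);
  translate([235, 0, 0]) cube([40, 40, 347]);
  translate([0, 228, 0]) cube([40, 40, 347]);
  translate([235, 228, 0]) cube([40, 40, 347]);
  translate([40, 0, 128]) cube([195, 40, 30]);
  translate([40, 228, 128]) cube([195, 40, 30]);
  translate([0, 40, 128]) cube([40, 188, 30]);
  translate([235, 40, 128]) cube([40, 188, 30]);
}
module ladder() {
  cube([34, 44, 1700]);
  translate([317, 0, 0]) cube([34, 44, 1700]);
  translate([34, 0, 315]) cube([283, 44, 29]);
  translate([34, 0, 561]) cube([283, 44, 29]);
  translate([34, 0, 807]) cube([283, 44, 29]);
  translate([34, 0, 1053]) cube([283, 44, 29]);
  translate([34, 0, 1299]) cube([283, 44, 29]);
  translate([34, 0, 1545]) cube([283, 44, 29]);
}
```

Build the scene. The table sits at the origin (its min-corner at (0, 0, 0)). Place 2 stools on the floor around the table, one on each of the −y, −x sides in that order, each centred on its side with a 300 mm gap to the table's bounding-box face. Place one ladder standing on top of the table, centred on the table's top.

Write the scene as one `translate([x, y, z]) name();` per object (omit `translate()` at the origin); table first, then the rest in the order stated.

table();
translate([171, -568, 0]) stool();
translate([-575, 251, 0]) stool();
translate([133, 363, 774]) ladder();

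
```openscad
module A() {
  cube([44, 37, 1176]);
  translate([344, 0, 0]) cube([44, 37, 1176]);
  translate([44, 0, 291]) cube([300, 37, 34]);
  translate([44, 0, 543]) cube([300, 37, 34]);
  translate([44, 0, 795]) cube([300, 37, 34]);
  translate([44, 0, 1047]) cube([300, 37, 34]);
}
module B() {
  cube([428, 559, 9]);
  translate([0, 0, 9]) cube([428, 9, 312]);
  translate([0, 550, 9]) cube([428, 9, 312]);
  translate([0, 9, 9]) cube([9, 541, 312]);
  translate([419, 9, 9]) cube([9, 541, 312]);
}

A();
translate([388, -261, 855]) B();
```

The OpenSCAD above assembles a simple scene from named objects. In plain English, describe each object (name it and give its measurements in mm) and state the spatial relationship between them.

A is a wooden ladder with two side rails of 44×37 mm section and 1176 mm height, set 388 mm apart overall. Between them run 4 rectangular rungs (37 mm deep, 34 mm thick), front faces flush with the rails' −y face. The bottom of the first rung is 291 mm above the floor and each subsequent rung is 252 mm higher than the one below.

B is an open storage box with external size 428×559×321 mm and wall thickness 9 mm (the base is also 9 mm thick). The base covers the whole footprint; the four walls stand on the base, with the y-facing walls full-width and the x-facing walls fitting between their inner faces.

The open box is beside the ladder with their tops flush at z = 1176.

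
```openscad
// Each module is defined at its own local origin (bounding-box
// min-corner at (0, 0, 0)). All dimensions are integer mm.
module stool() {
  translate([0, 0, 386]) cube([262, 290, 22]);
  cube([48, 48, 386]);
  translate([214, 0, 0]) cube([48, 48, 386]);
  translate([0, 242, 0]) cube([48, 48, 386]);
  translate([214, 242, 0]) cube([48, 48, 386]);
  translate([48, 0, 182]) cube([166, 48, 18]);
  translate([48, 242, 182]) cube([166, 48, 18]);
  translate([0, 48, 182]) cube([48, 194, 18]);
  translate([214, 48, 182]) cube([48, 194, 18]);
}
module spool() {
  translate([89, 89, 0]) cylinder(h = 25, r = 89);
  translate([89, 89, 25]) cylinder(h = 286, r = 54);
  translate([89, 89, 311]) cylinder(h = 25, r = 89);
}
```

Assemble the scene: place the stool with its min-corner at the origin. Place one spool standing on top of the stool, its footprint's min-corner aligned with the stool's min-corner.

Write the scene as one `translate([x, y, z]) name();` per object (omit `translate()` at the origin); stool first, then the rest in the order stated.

stool();
translate([0, 0, 408]) spool();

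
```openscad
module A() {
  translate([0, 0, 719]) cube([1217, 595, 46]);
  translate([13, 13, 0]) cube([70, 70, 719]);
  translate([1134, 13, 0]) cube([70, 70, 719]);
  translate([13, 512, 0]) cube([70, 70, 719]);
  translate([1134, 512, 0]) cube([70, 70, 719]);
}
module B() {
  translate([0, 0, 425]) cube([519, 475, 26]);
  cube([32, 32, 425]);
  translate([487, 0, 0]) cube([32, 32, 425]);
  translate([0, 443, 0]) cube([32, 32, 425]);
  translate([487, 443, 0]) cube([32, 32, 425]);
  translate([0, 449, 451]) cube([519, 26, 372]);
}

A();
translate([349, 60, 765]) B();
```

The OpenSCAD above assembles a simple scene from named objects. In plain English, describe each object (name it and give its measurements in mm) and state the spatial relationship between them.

A is a rectangular dining table. The top is 1217×595×46 mm with its upper surface at z = 765 mm. It stands on four 70×70 mm square legs, each inset 13 mm from the nearest pair of top edges, running from the floor to the underside of the top.

B is a chair. The seat is a 519×475×26 mm slab with its top at z = 451 mm, on four 32×32 mm corner legs (flush with the seat edges, standing on z = 0). A flat backrest 26 mm thick, 372 mm tall, spans the full seat width and rises from the seat top along its +y edge, rear face flush with the rear of the seat.

The chair is on top of the table, centred.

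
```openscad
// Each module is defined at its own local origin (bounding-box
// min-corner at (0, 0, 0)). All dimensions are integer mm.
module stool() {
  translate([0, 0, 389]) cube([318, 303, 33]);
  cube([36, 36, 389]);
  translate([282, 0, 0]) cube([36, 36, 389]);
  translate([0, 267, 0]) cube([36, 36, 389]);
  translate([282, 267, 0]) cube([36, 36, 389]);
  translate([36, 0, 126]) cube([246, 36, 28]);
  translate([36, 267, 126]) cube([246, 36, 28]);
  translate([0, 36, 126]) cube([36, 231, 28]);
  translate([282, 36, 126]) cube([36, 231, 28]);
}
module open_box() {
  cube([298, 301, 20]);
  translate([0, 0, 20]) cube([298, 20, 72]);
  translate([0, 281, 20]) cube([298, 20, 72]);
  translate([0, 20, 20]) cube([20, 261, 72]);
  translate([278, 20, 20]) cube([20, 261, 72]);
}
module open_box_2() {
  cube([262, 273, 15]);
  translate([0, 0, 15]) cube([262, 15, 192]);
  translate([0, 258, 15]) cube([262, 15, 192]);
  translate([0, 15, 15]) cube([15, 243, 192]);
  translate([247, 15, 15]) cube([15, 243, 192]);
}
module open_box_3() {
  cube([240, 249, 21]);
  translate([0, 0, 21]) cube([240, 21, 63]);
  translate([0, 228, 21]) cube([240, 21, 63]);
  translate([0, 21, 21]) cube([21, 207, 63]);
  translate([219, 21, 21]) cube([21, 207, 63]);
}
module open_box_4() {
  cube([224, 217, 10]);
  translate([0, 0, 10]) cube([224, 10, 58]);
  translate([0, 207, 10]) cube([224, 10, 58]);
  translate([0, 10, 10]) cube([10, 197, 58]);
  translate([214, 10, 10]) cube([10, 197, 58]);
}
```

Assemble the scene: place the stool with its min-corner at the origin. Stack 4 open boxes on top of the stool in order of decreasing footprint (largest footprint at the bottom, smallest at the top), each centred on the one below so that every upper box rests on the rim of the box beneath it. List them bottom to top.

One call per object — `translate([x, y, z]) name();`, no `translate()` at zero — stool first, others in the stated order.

stool();
translate([10, 1, 422]) open_box();
translate([28, 15, 514]) open_box_2();
translate([39, 27, 721]) open_box_3();
translate([47, 43, 805]) open_box_4();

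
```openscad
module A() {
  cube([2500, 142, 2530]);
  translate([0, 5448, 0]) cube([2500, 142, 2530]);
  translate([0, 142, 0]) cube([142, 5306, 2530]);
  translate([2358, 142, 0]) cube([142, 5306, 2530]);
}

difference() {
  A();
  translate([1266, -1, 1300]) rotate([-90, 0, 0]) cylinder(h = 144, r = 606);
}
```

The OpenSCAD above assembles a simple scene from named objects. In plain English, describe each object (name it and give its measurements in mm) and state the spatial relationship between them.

A is a box-shaped house frame (walls only): outside footprint 2500×5590 mm, wall height 2530 mm, wall thickness 142 mm. The two y-facing walls run the full x-width; the two x-facing walls fit between the inner faces of the y-facing walls.

The house frame has a circular hole of radius 606 mm through its front wall, centred at (x = 1266, z = 1300).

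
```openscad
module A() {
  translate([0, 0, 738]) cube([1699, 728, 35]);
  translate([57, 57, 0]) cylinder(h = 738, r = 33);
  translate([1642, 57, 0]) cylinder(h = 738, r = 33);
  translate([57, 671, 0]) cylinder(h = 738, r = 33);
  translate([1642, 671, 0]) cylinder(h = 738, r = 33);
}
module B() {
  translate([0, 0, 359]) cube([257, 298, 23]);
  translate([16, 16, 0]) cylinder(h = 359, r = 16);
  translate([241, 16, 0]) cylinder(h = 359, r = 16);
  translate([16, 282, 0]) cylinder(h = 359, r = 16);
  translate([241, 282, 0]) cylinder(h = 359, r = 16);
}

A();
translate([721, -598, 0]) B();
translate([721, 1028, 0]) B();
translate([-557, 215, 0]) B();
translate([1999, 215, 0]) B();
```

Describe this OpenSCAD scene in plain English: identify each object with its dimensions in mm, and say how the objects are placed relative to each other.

A is a table with a 1699×728 mm rectangular top, 35 mm thick, top surface at z = 773 mm, supported by four round legs of 66 mm diameter, each leg's bounding box inset 24 mm from the nearest pair of top edges, running from the floor.

B is a simple wooden stool: a rectangular seat 257 mm (x) by 298 mm (y), 23 mm thick, top face at z = 382 mm, on four round legs, each 32 mm in diameter. The legs rest on z = 0, each leg's axis is inset half a diameter from the nearest pair of seat edges (so the leg's bounding box is flush with the corner).

Four stools sit around the table at the −y, +y, −x, +x sides.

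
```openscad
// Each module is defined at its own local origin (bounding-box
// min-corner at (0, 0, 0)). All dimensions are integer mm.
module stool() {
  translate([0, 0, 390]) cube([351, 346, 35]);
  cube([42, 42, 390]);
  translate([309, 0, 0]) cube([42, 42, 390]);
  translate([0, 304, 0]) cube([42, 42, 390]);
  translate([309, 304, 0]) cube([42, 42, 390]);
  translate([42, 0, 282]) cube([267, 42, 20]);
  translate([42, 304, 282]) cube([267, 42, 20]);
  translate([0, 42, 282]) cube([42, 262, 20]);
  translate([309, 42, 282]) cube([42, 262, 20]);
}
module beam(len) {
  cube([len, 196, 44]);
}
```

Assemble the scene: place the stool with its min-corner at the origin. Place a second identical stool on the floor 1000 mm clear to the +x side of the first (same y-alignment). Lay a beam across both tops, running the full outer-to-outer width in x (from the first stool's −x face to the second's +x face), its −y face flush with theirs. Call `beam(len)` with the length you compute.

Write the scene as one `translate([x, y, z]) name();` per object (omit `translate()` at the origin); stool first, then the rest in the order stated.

stool();
translate([1351, 0, 0]) stool();
translate([0, 0, 425]) beam(1702);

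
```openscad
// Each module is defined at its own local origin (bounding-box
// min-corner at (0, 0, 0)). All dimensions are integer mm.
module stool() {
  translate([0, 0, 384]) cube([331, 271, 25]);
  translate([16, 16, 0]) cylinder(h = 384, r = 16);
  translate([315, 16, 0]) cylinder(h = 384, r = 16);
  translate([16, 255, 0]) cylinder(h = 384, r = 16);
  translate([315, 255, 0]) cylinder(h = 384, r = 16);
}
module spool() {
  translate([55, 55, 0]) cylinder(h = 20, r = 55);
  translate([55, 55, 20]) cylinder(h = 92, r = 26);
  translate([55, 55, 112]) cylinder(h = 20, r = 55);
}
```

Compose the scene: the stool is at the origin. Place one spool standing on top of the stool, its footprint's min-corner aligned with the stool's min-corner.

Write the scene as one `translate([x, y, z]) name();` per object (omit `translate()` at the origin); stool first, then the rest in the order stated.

stool();
translate([0, 0, 409]) spool();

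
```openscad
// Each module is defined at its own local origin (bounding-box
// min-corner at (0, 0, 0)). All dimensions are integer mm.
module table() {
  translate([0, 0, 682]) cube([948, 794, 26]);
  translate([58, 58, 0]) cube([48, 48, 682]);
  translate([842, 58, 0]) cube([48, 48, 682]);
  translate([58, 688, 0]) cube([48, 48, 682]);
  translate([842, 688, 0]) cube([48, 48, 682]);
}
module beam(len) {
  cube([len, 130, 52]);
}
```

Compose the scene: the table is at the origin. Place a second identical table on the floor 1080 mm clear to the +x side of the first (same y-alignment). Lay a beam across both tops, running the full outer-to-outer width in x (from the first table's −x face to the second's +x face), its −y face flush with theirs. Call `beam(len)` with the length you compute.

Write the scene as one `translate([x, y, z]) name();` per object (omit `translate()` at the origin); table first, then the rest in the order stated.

table();
translate([2028, 0, 0]) table();
translate([0, 0, 708]) beam(2976);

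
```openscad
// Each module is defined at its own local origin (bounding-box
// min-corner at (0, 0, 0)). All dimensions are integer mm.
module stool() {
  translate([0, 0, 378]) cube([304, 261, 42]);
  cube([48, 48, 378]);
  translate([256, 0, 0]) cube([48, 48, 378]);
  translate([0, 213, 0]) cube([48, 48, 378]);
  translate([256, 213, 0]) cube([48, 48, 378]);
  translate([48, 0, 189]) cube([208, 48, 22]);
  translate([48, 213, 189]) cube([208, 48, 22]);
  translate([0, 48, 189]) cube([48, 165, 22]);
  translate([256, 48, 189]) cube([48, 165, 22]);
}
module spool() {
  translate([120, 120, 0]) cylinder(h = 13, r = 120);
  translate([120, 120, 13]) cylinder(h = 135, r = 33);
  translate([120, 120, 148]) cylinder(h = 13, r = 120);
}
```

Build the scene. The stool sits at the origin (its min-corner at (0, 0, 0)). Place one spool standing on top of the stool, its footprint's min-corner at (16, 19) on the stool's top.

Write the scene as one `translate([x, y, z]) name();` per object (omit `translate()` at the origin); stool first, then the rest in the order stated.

stool();
translate([16, 19, 420]) spool();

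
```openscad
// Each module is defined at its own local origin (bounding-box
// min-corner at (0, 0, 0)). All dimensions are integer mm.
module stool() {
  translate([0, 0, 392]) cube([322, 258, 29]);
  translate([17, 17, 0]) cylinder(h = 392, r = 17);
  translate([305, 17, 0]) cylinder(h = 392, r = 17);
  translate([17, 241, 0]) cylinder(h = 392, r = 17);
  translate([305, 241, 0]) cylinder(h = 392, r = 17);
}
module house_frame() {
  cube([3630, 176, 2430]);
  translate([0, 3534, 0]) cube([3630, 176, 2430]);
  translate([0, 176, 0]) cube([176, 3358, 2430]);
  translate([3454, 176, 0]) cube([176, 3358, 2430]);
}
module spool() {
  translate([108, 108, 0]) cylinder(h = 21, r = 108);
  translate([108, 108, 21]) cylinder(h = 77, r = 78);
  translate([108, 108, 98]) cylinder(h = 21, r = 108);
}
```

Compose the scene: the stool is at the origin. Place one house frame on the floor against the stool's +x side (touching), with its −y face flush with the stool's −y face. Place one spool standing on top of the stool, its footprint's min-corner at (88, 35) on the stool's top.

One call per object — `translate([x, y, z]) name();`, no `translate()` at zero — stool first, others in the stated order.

stool();
translate([322, 0, 0]) house_frame();
translate([88, 35, 421]) spool();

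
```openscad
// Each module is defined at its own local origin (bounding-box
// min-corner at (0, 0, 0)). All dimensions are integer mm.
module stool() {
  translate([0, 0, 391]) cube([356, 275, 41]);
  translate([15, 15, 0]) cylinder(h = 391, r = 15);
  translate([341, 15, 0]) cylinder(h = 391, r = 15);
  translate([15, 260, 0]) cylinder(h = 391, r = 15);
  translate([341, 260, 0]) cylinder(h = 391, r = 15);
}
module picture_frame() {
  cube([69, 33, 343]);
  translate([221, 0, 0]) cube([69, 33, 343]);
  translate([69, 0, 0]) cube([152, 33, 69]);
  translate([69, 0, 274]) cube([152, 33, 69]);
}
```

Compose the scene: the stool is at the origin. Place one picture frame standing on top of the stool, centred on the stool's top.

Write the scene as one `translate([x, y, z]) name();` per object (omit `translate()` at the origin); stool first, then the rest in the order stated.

stool();
translate([33, 121, 432]) picture_frame();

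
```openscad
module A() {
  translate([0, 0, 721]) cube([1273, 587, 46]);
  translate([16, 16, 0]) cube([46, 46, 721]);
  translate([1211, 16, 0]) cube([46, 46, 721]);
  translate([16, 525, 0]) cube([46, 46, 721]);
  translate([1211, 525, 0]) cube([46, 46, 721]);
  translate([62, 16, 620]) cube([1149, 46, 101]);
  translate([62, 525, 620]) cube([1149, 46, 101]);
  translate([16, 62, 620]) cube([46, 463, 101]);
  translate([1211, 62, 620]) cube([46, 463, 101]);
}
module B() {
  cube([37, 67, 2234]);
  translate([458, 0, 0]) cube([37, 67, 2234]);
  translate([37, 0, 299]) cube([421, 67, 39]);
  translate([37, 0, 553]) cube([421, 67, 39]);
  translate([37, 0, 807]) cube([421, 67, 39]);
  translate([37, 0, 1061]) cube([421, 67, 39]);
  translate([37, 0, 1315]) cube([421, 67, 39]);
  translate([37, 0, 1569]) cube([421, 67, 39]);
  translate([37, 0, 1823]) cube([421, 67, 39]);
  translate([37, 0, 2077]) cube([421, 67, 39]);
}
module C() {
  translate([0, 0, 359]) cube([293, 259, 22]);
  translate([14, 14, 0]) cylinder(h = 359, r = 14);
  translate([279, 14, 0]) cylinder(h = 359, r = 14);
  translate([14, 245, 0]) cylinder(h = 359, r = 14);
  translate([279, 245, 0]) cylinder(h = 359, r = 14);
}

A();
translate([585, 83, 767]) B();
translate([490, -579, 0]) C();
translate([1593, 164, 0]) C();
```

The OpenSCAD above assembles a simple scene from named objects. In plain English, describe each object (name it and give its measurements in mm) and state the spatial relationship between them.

A is a rectangular dining table. The top is 1273×587×46 mm with its upper surface at z = 767 mm. It stands on four 46×46 mm square legs, each inset 16 mm from the nearest pair of top edges, running from the floor to the underside of the top. Four apron rails, 46 mm thick and 101 mm tall, run between adjacent legs with their top edges flush with the underside of the top and their outer faces flush with the legs' outer faces.

B is a wooden ladder with two side rails of 37×67 mm section and 2234 mm height, set 495 mm apart overall. Between them run 8 rectangular rungs (67 mm deep, 39 mm thick), front faces flush with the rails' −y face. The bottom of the first rung is 299 mm above the floor and each subsequent rung is 254 mm higher than the one below.

C is a four-legged stool. The seat is 293×259 mm, 22 mm thick, top at z = 381 mm. It stands on four round legs, each 28 mm in diameter, from z = 0 to the seat underside, each leg's axis is inset half a diameter from the nearest pair of seat edges (so the leg's bounding box is flush with the corner).

The ladder is on top of the table. Two stools sit around the table at the −y, +x sides.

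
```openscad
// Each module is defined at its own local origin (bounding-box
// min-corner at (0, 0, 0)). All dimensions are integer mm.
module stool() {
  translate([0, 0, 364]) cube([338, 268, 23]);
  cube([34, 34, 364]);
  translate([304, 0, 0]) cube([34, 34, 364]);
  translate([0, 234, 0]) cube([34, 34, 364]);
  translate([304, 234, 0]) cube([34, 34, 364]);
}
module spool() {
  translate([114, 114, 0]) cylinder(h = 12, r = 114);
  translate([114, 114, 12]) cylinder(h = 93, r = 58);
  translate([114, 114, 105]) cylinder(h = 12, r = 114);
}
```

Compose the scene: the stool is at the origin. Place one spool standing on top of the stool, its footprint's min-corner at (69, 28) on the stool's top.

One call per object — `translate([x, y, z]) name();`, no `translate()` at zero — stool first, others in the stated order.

stool();
translate([69, 28, 387]) spool();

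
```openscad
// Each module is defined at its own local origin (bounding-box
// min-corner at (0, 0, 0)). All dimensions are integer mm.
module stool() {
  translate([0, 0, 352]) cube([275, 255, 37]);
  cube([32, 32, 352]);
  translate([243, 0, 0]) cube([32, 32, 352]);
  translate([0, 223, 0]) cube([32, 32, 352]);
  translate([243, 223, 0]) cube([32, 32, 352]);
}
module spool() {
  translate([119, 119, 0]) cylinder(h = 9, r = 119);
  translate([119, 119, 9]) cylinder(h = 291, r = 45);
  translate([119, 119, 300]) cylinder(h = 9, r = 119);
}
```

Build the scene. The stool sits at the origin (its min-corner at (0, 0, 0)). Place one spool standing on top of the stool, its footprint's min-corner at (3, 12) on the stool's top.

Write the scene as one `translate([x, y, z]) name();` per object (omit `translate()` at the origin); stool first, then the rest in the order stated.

stool();
translate([3, 12, 389]) spool();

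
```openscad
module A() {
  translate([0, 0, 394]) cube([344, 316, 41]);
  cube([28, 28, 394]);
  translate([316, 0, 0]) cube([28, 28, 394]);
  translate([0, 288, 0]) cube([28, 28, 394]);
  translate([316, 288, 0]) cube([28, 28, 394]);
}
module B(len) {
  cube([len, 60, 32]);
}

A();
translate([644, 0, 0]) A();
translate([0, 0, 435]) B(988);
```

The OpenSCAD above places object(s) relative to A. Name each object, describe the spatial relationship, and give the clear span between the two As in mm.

A is a stool. B is a beam. A beam spans the tops of two stools. The clear span between the two stools is 300 mm.

Second stool starts at x = 644; first ends at x = 344; clear span = 644 − 344 = 300 mm.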